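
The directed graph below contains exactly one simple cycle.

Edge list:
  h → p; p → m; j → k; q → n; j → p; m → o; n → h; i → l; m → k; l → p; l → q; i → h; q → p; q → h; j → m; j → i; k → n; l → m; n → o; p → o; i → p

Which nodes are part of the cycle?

DFS with gray/black marking from k:
k gray
  n gray
    o gray
    o black
    h gray
      p gray
        m gray
          m→k: k is gray → back edge
Back edge closes the cycle k → n → h → p → m → k; its vertices are {h, k, m, n, p}.

h, k, m, n, p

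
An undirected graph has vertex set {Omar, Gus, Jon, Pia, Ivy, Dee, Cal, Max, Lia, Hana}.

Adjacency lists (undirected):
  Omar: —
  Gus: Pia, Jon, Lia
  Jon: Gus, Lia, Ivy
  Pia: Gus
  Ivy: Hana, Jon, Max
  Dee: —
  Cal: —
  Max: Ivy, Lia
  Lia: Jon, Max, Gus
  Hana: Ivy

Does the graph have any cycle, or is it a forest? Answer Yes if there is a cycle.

DFS, tracking each vertex's parent; an edge to a visited non-parent vertex closes a cycle.
Start from Cal:
visit Cal (parent –)
visit Omar (parent –)
visit Gus (parent –)
  visit Pia (parent Gus)
    Pia–Gus: parent, skip
  visit Jon (parent Gus)
    Jon–Gus: parent, skip
    visit Lia (parent Jon)
      Lia–Jon: parent, skip
      visit Max (parent Lia)
        visit Ivy (parent Max)
          visit Hana (parent Ivy)
            Hana–Ivy: parent, skip
          Ivy–Jon: Jon visited and ≠ parent → cycle
Cycle: Jon – Lia – Max – Ivy – Jon.

Yes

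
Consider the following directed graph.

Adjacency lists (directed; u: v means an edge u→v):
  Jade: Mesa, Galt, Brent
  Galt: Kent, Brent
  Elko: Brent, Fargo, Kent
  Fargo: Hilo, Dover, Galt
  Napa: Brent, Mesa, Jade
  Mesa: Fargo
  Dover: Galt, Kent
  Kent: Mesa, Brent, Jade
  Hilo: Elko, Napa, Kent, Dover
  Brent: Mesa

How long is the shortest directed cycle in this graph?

For each vertex v, BFS finds the shortest path from v back to v.
The shortest such closed walk is Hilo → Elko → Fargo → Hilo, length 3.

3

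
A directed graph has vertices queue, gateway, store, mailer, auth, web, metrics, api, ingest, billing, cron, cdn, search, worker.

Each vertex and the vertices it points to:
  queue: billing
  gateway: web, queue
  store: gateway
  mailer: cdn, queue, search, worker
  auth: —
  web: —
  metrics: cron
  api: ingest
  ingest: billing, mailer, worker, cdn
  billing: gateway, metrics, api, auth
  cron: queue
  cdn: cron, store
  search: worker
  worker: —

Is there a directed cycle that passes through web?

No

web lies on a cycle iff there is a path from web back to itself.
Exploring from web, it never reaches itself; equivalently, its strongly connected component is a singleton.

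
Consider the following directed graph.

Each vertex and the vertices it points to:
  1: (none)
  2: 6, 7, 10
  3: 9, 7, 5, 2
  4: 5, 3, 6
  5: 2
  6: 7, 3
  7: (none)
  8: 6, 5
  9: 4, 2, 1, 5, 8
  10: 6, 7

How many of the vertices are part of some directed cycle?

8

A vertex is on a directed cycle iff it belongs to a strongly connected component of size ≥ 2 (or has a self-loop).
The vertices on cycles are {2, 3, 4, 5, 6, 8, 9, 10} — 8 in total.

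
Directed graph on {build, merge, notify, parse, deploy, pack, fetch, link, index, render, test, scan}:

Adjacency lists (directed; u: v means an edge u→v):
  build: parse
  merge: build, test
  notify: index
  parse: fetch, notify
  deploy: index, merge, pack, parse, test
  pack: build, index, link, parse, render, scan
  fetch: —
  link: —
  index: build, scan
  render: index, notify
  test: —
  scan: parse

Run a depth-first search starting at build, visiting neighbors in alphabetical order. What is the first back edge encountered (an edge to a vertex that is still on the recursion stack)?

DFS from build (visiting neighbors in alphabetical order); mark gray on enter, black on exit:
build gray
  parse gray
    fetch gray
    fetch black
    notify gray
      index gray
        index→build: build is gray → back edge
First back edge: index → build.

index->build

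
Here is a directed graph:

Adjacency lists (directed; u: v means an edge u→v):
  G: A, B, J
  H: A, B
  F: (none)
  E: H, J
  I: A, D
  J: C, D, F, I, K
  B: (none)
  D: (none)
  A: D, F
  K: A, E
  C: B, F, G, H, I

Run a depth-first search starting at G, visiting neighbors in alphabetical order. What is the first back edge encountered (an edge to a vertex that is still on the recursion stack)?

DFS from G (visiting neighbors in alphabetical order); mark gray on enter, black on exit:
G gray
  A gray
    D gray
    D black
    F gray
    F black
  A black
  B gray
  B black
  J gray
    C gray
      C→B: B black — skip
      C→F: F black — skip
      C→G: G is gray → back edge
First back edge: C → G.

C→G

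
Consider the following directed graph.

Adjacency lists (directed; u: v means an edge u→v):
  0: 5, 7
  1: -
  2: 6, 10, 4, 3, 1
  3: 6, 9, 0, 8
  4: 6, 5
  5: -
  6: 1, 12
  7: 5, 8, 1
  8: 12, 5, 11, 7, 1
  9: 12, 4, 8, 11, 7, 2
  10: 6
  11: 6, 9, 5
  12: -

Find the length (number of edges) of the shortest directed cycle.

2

For each vertex v, BFS finds the shortest path from v back to v.
The shortest such closed walk is 9 → 11 → 9, length 2.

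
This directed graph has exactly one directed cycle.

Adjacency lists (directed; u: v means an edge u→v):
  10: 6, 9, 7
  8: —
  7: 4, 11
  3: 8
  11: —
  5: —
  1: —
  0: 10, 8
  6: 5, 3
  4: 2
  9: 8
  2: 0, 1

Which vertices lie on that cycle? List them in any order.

DFS with gray/black marking from 10:
10 gray
  6 gray
    5 gray
    5 black
    3 gray
      8 gray
      8 black
    3 black
  6 black
  9 gray
    9→8: 8 black — skip
  9 black
  7 gray
    4 gray
      2 gray
        0 gray
          0→10: 10 is gray → back edge
Back edge closes the cycle 10 → 7 → 4 → 2 → 0 → 10; its vertices are {0, 2, 4, 7, 10}.

0, 2, 4, 7, 10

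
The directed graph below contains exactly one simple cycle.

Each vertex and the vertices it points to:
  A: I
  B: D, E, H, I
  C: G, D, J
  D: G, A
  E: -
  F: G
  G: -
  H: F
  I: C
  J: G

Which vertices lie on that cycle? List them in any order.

DFS with gray/black marking from I:
I gray
  C gray
    G gray
    G black
    D gray
      D→G: G black — skip
      A gray
        A→I: I is gray → back edge
Back edge closes the cycle I → C → D → A → I; its vertices are {A, C, D, I}.

A, C, D, I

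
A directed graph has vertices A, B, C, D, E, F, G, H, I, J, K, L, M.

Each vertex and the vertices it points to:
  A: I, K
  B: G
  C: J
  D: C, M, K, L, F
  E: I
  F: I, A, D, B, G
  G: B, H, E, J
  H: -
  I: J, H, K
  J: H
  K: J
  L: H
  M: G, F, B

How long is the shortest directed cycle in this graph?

2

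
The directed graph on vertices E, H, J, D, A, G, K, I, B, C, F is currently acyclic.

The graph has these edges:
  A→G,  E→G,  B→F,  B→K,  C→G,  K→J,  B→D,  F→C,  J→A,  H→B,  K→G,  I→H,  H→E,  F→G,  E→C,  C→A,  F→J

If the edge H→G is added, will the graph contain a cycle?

Adding H→G creates a cycle iff G can already reach H.
Explore from G: no path reaches H. The graph stays acyclic.

No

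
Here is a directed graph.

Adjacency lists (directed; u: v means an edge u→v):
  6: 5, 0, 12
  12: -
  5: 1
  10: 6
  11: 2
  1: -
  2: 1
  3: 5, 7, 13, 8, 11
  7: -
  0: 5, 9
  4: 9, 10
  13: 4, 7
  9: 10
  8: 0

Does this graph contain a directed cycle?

Yes

DFS with white/gray/black marking, starting from 10:
10 gray
  6 gray
    5 gray
      1 gray
      1 black
    5 black
    0 gray
      0→5: 5 black — skip
      9 gray
        9→10: 10 is gray → back edge
Back edge found, so a cycle exists: 10 → 6 → 0 → 9 → 10.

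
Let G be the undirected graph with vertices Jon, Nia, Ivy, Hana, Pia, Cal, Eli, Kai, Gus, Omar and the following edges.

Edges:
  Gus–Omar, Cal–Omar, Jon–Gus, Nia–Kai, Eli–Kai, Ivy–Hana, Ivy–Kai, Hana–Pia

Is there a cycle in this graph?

No

DFS, tracking each vertex's parent; an edge to a visited non-parent vertex closes a cycle.
Start from Jon:
visit Jon (parent –)
  visit Gus (parent Jon)
    Gus–Jon: parent, skip
    visit Omar (parent Gus)
      visit Cal (parent Omar)
        Cal–Omar: parent, skip
      Omar–Gus: parent, skip
visit Nia (parent –)
  visit Kai (parent Nia)
    visit Eli (parent Kai)
      Eli–Kai: parent, skip
    visit Ivy (parent Kai)
      Ivy–Kai: parent, skip
      visit Hana (parent Ivy)
        Hana–Ivy: parent, skip
        visit Pia (parent Hana)
          Pia–Hana: parent, skip
    Kai–Nia: parent, skip
No non-parent visited neighbor found — the graph is a forest.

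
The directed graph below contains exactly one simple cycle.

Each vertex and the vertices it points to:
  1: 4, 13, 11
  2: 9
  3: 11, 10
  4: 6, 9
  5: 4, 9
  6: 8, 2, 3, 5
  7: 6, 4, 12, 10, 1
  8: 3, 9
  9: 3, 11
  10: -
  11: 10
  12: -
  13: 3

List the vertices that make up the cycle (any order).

4, 5, 6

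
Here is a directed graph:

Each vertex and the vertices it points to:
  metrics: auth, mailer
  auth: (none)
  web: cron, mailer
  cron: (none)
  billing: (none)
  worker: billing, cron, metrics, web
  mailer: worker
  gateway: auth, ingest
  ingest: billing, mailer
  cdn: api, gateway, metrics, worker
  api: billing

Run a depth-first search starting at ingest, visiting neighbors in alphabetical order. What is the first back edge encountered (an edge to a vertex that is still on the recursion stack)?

DFS from ingest (visiting neighbors in alphabetical order); mark gray on enter, black on exit:
ingest gray
  billing gray
  billing black
  mailer gray
    worker gray
      worker→billing: billing black — skip
      cron gray
      cron black
      metrics gray
        auth gray
        auth black
        metrics→mailer: mailer is gray → back edge
First back edge: metrics → mailer.

metrics→mailer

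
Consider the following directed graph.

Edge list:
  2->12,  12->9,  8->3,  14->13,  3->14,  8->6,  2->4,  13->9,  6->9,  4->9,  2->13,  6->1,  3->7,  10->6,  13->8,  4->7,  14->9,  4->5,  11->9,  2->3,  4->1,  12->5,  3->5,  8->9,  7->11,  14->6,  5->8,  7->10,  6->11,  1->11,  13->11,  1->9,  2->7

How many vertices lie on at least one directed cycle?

A vertex is on a directed cycle iff it belongs to a strongly connected component of size ≥ 2 (or has a self-loop).
The vertices on cycles are {3, 5, 8, 13, 14} — 5 in total.

5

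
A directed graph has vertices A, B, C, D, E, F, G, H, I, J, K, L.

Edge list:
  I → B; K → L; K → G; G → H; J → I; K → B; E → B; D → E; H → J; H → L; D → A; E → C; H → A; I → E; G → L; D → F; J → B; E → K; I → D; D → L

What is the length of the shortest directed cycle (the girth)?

6

For each vertex v, BFS finds the shortest path from v back to v.
The shortest such closed walk is E → K → G → H → J → I → E, length 6.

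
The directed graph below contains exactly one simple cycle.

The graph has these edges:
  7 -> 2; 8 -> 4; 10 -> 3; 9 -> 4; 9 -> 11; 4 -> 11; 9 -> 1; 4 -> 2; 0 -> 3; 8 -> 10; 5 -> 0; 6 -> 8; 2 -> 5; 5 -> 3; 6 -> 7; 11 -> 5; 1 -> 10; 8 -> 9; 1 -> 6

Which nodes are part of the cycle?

1, 6, 8, 9

DFS with gray/black marking from 6:
6 gray
  8 gray
    10 gray
      3 gray
      3 black
    10 black
    4 gray
      11 gray
        5 gray
          5→3: 3 black — skip
          0 gray
            0→3: 3 black — skip
          0 black
        5 black
      11 black
      2 gray
        2→5: 5 black — skip
      2 black
    4 black
    9 gray
      9→4: 4 black — skip
      1 gray
        1→6: 6 is gray → back edge
Back edge closes the cycle 6 → 8 → 9 → 1 → 6; its vertices are {1, 6, 8, 9}.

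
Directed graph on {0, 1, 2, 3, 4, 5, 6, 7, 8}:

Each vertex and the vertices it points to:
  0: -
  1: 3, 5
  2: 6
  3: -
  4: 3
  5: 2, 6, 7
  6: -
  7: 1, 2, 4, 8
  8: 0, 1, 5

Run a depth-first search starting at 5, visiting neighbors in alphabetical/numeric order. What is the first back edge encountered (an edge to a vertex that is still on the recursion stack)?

1→5

DFS from 5 (visiting neighbors in alphabetical/numeric order); mark gray on enter, black on exit:
5 gray
  2 gray
    6 gray
    6 black
  2 black
  5→6: 6 black — skip
  7 gray
    1 gray
      3 gray
      3 black
      1→5: 5 is gray → back edge
First back edge: 1 → 5.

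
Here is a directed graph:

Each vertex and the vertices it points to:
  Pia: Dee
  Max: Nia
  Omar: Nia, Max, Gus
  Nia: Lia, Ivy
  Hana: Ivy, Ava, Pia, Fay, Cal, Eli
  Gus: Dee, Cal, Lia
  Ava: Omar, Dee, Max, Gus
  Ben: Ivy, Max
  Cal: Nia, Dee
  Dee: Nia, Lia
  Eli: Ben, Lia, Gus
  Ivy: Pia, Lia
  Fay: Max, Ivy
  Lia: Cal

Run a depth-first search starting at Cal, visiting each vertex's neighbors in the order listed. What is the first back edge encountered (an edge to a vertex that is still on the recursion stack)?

Lia→Cal

DFS from Cal (visiting each vertex's neighbors in the order listed); mark gray on enter, black on exit:
Cal gray
  Nia gray
    Lia gray
      Lia→Cal: Cal is gray → back edge
First back edge: Lia → Cal.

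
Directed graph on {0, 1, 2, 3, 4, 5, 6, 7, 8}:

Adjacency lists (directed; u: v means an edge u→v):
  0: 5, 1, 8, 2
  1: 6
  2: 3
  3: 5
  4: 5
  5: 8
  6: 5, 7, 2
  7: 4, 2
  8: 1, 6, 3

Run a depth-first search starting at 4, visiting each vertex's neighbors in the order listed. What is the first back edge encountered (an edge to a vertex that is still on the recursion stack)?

6->5

DFS from 4 (visiting each vertex's neighbors in the order listed); mark gray on enter, black on exit:
4 gray
  5 gray
    8 gray
      1 gray
        6 gray
          6→5: 5 is gray → back edge
First back edge: 6 → 5.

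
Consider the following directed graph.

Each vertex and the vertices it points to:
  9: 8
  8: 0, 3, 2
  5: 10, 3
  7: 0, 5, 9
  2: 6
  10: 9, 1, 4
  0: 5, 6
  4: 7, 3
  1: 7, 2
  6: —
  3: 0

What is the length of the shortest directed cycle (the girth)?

For each vertex v, BFS finds the shortest path from v back to v.
The shortest such closed walk is 5 → 3 → 0 → 5, length 3.

3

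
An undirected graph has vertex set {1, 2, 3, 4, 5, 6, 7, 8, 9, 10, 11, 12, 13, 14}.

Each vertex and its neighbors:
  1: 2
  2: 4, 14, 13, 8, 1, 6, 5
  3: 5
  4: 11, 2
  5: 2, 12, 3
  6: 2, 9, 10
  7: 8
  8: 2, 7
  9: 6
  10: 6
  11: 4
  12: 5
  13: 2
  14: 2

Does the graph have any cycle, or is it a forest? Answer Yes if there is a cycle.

No

DFS, tracking each vertex's parent; an edge to a visited non-parent vertex closes a cycle.
Start from 9:
visit 9 (parent –)
  visit 6 (parent 9)
    visit 2 (parent 6)
      visit 4 (parent 2)
        visit 11 (parent 4)
          11–4: parent, skip
        4–2: parent, skip
      visit 14 (parent 2)
        14–2: parent, skip
      visit 13 (parent 2)
        13–2: parent, skip
      visit 8 (parent 2)
        8–2: parent, skip
        visit 7 (parent 8)
          7–8: parent, skip
      visit 1 (parent 2)
        1–2: parent, skip
      2–6: parent, skip
      visit 5 (parent 2)
        5–2: parent, skip
        visit 12 (parent 5)
          12–5: parent, skip
        visit 3 (parent 5)
          3–5: parent, skip
    6–9: parent, skip
    visit 10 (parent 6)
      10–6: parent, skip
No non-parent visited neighbor found — the graph is a forest.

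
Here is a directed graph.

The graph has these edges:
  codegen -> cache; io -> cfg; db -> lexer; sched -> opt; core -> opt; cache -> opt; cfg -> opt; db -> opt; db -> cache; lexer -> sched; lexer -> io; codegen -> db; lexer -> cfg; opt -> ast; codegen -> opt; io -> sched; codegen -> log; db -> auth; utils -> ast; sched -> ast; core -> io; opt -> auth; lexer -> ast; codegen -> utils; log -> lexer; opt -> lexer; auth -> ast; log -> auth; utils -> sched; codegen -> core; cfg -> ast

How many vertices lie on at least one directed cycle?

5

A vertex is on a directed cycle iff it belongs to a strongly connected component of size ≥ 2 (or has a self-loop).
The vertices on cycles are {io, cfg, opt, lexer, sched} — 5 in total.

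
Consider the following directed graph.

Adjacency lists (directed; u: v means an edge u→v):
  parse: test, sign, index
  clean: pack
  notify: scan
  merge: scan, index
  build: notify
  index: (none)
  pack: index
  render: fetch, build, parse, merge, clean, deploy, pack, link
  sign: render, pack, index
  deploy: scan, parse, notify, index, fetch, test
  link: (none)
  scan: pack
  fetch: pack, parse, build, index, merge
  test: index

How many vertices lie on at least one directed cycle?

A vertex is on a directed cycle iff it belongs to a strongly connected component of size ≥ 2 (or has a self-loop).
The vertices on cycles are {sign, fetch, parse, deploy, render} — 5 in total.

5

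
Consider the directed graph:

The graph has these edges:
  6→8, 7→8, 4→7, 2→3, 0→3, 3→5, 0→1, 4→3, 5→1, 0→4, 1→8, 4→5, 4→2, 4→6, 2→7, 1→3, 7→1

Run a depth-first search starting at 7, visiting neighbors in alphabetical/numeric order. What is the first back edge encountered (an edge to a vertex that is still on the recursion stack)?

5->1

DFS from 7 (visiting neighbors in alphabetical/numeric order); mark gray on enter, black on exit:
7 gray
  1 gray
    3 gray
      5 gray
        5→1: 1 is gray → back edge
First back edge: 5 → 1.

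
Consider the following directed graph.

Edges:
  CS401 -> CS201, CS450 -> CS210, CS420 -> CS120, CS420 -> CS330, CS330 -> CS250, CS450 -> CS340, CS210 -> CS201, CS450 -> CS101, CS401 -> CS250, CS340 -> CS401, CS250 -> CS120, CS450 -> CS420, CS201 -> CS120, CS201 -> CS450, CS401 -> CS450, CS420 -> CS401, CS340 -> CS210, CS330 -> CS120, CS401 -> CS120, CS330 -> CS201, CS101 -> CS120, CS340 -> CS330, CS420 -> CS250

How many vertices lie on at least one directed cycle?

7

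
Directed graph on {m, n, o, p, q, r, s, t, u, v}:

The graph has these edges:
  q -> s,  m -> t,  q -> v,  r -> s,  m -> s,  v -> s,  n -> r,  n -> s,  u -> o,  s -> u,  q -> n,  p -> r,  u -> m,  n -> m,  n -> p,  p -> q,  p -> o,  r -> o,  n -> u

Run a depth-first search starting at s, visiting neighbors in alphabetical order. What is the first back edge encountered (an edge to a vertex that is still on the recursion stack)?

m→s

DFS from s (visiting neighbors in alphabetical order); mark gray on enter, black on exit:
s gray
  u gray
    m gray
      m→s: s is gray → back edge
First back edge: m → s.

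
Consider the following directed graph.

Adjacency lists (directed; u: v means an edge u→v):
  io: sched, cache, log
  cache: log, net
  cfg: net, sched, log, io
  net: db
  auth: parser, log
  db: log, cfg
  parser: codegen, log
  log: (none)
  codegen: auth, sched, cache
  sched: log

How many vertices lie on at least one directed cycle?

8

A vertex is on a directed cycle iff it belongs to a strongly connected component of size ≥ 2 (or has a self-loop).
The vertices on cycles are {db, io, cfg, net, auth, cache, parser, codegen} — 8 in total.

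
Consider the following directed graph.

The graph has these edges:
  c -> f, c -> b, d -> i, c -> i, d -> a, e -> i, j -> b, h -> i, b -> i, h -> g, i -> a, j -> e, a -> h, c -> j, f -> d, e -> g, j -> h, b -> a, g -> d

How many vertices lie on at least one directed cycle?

A vertex is on a directed cycle iff it belongs to a strongly connected component of size ≥ 2 (or has a self-loop).
The vertices on cycles are {a, d, g, h, i} — 5 in total.

5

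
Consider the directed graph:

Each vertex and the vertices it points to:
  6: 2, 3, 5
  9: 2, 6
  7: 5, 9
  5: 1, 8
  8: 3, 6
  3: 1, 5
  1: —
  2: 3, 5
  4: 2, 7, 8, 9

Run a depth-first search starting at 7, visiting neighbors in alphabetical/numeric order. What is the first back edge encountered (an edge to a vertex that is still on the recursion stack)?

DFS from 7 (visiting neighbors in alphabetical/numeric order); mark gray on enter, black on exit:
7 gray
  5 gray
    1 gray
    1 black
    8 gray
      3 gray
        3→1: 1 black — skip
        3→5: 5 is gray → back edge
First back edge: 3 → 5.

3→5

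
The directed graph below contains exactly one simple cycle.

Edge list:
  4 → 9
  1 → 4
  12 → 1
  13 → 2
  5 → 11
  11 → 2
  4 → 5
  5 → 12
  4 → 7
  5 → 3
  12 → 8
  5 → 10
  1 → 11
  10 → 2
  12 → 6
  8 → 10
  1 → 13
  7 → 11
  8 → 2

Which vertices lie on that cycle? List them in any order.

DFS with gray/black marking from 1:
1 gray
  11 gray
    2 gray
    2 black
  11 black
  4 gray
    7 gray
      7→11: 11 black — skip
    7 black
    9 gray
    9 black
    5 gray
      12 gray
        8 gray
          8→2: 2 black — skip
          10 gray
            10→2: 2 black — skip
          10 black
        8 black
        12→1: 1 is gray → back edge
Back edge closes the cycle 1 → 4 → 5 → 12 → 1; its vertices are {1, 4, 5, 12}.

1, 4, 5, 12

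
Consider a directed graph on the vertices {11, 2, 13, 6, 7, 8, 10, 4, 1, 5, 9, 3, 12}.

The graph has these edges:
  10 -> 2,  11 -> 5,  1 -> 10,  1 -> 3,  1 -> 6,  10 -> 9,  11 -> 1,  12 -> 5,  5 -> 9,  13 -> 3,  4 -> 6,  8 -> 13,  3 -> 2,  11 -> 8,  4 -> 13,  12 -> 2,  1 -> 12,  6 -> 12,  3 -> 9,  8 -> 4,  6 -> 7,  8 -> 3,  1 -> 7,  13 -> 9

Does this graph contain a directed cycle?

DFS with white/gray/black marking, starting from 2:
2 gray
2 black
11 gray
  1 gray
    12 gray
      5 gray
        9 gray
        9 black
      5 black
      12→2: 2 black — skip
    12 black
    10 gray
      10→9: 9 black — skip
      10→2: 2 black — skip
    10 black
    6 gray
      6→12: 12 black — skip
      7 gray
      7 black
    6 black
    3 gray
      3→9: 9 black — skip
      3→2: 2 black — skip
    3 black
    1→7: 7 black — skip
  1 black
  8 gray
    8→3: 3 black — skip
    13 gray
      13→9: 9 black — skip
      13→3: 3 black — skip
    13 black
    4 gray
      4→6: 6 black — skip
      4→13: 13 black — skip
    4 black
  8 black
  11→5: 5 black — skip
11 black
Every edge goes to a white or black vertex — no back edge, so the graph is acyclic.

No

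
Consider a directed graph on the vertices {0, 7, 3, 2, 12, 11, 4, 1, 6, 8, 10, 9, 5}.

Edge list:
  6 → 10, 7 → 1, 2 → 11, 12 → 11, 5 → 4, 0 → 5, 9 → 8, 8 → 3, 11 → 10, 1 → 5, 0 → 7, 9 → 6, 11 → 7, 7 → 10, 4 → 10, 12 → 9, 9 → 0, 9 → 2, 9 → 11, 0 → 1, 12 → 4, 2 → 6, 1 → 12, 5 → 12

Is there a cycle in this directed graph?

DFS with white/gray/black marking, starting from 12:
12 gray
  11 gray
    7 gray
      1 gray
        5 gray
          4 gray
            10 gray
            10 black
          4 black
          5→12: 12 is gray → back edge
Back edge found, so a cycle exists: 12 → 11 → 7 → 1 → 5 → 12.

Yes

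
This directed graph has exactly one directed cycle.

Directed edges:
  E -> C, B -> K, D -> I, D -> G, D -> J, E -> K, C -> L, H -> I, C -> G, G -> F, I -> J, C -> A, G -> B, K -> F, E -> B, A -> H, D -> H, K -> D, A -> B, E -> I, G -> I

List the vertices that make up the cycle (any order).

DFS with gray/black marking from K:
K gray
  D gray
    G gray
      F gray
      F black
      B gray
        B→K: K is gray → back edge
Back edge closes the cycle K → D → G → B → K; its vertices are {B, D, G, K}.

B, D, G, K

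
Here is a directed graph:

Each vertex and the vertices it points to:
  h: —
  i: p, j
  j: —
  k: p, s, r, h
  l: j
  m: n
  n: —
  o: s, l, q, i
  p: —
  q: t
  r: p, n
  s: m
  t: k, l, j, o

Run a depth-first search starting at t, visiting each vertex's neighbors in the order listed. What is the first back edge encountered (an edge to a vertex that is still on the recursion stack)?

q→t

DFS from t (visiting each vertex's neighbors in the order listed); mark gray on enter, black on exit:
t gray
  k gray
    p gray
    p black
    s gray
      m gray
        n gray
        n black
      m black
    s black
    r gray
      r→p: p black — skip
      r→n: n black — skip
    r black
    h gray
    h black
  k black
  l gray
    j gray
    j black
  l black
  t→j: j black — skip
  o gray
    o→s: s black — skip
    o→l: l black — skip
    q gray
      q→t: t is gray → back edge
First back edge: q → t.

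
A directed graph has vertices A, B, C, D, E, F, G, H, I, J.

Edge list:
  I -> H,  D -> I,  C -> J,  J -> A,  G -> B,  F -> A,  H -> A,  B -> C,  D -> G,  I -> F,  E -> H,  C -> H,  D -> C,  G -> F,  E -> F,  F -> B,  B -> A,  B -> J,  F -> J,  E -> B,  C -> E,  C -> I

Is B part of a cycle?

B is on a cycle iff B can reach itself via ≥1 edge.
B → C → E → B — yes.

Yes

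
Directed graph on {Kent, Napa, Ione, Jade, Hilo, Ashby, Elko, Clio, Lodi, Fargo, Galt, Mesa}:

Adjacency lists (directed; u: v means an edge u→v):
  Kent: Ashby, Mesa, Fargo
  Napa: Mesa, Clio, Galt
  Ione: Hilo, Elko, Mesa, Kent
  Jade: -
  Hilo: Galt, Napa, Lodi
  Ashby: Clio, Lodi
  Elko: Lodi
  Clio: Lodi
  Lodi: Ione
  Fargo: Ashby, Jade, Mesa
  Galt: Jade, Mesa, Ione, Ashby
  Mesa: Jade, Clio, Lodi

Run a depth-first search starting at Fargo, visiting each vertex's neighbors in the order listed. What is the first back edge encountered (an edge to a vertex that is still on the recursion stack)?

Mesa→Clio

DFS from Fargo (visiting each vertex's neighbors in the order listed); mark gray on enter, black on exit:
Fargo gray
  Ashby gray
    Clio gray
      Lodi gray
        Ione gray
          Hilo gray
            Galt gray
              Jade gray
              Jade black
              Mesa gray
                Mesa→Jade: Jade black — skip
                Mesa→Clio: Clio is gray → back edge
First back edge: Mesa → Clio.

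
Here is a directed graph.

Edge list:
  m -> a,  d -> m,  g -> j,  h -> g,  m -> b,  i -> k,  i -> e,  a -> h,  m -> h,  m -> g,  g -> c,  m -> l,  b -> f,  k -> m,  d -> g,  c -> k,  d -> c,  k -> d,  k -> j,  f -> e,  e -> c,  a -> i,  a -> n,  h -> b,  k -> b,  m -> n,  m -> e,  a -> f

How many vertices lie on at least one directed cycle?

A vertex is on a directed cycle iff it belongs to a strongly connected component of size ≥ 2 (or has a self-loop).
The vertices on cycles are {a, b, c, d, e, f, g, h, i, k, m} — 11 in total.

11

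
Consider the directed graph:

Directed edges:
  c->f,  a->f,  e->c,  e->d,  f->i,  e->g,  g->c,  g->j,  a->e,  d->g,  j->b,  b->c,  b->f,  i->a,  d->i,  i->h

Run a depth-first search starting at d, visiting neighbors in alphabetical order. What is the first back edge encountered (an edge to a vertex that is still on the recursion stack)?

DFS from d (visiting neighbors in alphabetical order); mark gray on enter, black on exit:
d gray
  g gray
    c gray
      f gray
        i gray
          a gray
            e gray
              e→c: c is gray → back edge
First back edge: e → c.

e→c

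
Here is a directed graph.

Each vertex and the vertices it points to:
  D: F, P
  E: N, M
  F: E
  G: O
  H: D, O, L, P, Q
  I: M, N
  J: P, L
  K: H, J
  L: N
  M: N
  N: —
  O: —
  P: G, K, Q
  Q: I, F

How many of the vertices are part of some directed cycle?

5

A vertex is on a directed cycle iff it belongs to a strongly connected component of size ≥ 2 (or has a self-loop).
The vertices on cycles are {D, H, J, K, P} — 5 in total.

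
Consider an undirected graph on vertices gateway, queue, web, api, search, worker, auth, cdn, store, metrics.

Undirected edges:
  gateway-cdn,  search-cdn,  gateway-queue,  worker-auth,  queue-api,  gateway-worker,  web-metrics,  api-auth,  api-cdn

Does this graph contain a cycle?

Yes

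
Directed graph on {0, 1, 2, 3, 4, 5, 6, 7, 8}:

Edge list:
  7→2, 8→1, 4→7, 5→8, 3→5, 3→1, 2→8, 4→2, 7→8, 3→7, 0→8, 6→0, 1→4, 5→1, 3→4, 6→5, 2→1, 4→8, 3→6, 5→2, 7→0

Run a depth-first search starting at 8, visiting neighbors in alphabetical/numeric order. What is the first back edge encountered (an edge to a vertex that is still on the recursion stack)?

2→1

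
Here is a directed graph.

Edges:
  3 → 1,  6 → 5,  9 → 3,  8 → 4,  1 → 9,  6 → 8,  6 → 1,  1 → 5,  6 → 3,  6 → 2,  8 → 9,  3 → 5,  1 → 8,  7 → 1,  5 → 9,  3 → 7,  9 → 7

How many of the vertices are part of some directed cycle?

6

A vertex is on a directed cycle iff it belongs to a strongly connected component of size ≥ 2 (or has a self-loop).
The vertices on cycles are {1, 3, 5, 7, 8, 9} — 6 in total.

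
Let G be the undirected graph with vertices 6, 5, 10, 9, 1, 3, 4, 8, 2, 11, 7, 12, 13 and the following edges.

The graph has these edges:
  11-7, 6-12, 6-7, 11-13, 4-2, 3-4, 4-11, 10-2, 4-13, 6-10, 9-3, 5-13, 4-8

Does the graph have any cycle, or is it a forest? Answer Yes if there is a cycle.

Yes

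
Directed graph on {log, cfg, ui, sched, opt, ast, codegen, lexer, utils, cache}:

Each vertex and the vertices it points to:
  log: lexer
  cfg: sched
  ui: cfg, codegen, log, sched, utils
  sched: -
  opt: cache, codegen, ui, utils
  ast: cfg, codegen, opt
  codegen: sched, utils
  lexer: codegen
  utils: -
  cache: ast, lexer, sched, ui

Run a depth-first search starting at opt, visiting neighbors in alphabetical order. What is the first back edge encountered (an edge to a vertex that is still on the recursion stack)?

ast->opt

DFS from opt (visiting neighbors in alphabetical order); mark gray on enter, black on exit:
opt gray
  cache gray
    ast gray
      cfg gray
        sched gray
        sched black
      cfg black
      codegen gray
        codegen→sched: sched black — skip
        utils gray
        utils black
      codegen black
      ast→opt: opt is gray → back edge
First back edge: ast → opt.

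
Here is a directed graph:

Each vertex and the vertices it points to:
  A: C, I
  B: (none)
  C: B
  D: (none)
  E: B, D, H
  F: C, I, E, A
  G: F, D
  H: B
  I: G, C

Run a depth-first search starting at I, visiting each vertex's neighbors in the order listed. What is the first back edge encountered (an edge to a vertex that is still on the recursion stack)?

F->I

DFS from I (visiting each vertex's neighbors in the order listed); mark gray on enter, black on exit:
I gray
  G gray
    F gray
      C gray
        B gray
        B black
      C black
      F→I: I is gray → back edge
First back edge: F → I.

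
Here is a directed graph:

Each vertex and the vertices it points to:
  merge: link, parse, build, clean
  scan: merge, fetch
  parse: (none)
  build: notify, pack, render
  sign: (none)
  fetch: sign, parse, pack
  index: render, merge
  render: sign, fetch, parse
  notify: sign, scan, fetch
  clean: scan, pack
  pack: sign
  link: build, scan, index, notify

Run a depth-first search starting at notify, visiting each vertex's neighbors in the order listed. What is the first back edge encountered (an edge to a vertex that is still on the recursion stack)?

build->notify

DFS from notify (visiting each vertex's neighbors in the order listed); mark gray on enter, black on exit:
notify gray
  sign gray
  sign black
  scan gray
    merge gray
      link gray
        build gray
          build→notify: notify is gray → back edge
First back edge: build → notify.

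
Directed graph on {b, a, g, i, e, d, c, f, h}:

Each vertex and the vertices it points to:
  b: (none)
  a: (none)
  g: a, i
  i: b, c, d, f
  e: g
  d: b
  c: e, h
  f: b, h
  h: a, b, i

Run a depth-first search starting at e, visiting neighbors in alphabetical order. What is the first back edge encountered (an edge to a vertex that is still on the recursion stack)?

c->e

DFS from e (visiting neighbors in alphabetical order); mark gray on enter, black on exit:
e gray
  g gray
    a gray
    a black
    i gray
      b gray
      b black
      c gray
        c→e: e is gray → back edge
First back edge: c → e.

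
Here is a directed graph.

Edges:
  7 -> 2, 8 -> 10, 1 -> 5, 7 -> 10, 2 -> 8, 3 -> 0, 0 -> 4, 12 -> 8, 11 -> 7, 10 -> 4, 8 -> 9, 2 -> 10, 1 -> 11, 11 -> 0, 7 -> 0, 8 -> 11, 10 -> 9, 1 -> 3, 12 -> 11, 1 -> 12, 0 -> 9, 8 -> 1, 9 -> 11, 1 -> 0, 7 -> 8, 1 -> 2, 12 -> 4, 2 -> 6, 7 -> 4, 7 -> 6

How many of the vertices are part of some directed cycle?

A vertex is on a directed cycle iff it belongs to a strongly connected component of size ≥ 2 (or has a self-loop).
The vertices on cycles are {0, 1, 2, 3, 7, 8, 9, 10, 11, 12} — 10 in total.

10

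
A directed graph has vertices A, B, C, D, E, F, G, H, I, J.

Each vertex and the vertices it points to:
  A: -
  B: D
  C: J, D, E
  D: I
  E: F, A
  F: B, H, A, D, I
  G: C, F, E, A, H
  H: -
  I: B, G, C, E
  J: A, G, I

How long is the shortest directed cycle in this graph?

3

For each vertex v, BFS finds the shortest path from v back to v.
The shortest such closed walk is J → G → C → J, length 3.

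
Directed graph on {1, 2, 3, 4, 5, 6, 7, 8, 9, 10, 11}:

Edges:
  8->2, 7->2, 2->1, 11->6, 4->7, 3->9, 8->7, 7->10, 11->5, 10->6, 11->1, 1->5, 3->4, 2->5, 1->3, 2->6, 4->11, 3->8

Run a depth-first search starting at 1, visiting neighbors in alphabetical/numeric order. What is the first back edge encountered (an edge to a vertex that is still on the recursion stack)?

2->1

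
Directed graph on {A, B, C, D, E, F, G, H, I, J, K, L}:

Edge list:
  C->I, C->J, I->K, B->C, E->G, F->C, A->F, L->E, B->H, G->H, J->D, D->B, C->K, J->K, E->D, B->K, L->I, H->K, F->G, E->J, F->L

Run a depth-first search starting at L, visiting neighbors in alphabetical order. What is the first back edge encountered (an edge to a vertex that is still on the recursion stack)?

DFS from L (visiting neighbors in alphabetical order); mark gray on enter, black on exit:
L gray
  E gray
    D gray
      B gray
        C gray
          I gray
            K gray
            K black
          I black
          J gray
            J→D: D is gray → back edge
First back edge: J → D.

J->D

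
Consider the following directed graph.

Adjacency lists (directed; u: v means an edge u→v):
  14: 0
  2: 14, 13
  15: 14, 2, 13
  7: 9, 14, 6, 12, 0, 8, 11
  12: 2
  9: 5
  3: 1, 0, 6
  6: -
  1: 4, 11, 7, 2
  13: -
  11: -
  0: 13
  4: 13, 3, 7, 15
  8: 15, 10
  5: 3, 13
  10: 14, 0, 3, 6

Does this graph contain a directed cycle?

Yes

DFS with white/gray/black marking, starting from 5:
5 gray
  3 gray
    1 gray
      4 gray
        13 gray
        13 black
        4→3: 3 is gray → back edge
Back edge found, so a cycle exists: 3 → 1 → 4 → 3.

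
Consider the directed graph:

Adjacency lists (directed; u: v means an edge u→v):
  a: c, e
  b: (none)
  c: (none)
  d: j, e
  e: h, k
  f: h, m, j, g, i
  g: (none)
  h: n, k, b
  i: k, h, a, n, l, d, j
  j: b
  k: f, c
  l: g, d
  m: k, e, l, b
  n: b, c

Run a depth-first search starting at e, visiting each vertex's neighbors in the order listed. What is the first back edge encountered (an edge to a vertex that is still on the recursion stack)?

f→h

DFS from e (visiting each vertex's neighbors in the order listed); mark gray on enter, black on exit:
e gray
  h gray
    n gray
      b gray
      b black
      c gray
      c black
    n black
    k gray
      f gray
        f→h: h is gray → back edge
First back edge: f → h.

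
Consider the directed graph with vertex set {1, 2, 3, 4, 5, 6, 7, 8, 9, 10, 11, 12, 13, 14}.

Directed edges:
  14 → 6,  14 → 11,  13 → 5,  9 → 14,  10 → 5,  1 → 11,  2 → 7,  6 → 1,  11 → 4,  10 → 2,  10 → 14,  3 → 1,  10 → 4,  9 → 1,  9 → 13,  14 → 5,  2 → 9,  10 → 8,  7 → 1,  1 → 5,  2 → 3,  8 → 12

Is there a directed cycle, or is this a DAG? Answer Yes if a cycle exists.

DFS with white/gray/black marking, starting from 13:
13 gray
  5 gray
  5 black
13 black
1 gray
  1→5: 5 black — skip
  11 gray
    4 gray
    4 black
  11 black
1 black
2 gray
  3 gray
    3→1: 1 black — skip
  3 black
  7 gray
    7→1: 1 black — skip
  7 black
  9 gray
    14 gray
      6 gray
        6→1: 1 black — skip
      6 black
      14→11: 11 black — skip
      14→5: 5 black — skip
    14 black
    9→1: 1 black — skip
    9→13: 13 black — skip
  9 black
2 black
8 gray
  12 gray
  12 black
8 black
10 gray
  10→14: 14 black — skip
  10→5: 5 black — skip
  10→4: 4 black — skip
  10→2: 2 black — skip
  10→8: 8 black — skip
10 black
Every edge goes to a white or black vertex — no back edge, so the graph is acyclic.

No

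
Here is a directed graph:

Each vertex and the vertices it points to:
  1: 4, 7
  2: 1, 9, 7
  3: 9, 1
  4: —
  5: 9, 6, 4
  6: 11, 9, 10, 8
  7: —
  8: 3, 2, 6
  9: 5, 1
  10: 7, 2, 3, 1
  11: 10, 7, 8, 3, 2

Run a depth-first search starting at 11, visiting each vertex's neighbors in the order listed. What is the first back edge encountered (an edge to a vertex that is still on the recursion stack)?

DFS from 11 (visiting each vertex's neighbors in the order listed); mark gray on enter, black on exit:
11 gray
  10 gray
    7 gray
    7 black
    2 gray
      1 gray
        4 gray
        4 black
        1→7: 7 black — skip
      1 black
      9 gray
        5 gray
          5→9: 9 is gray → back edge
First back edge: 5 → 9.

5→9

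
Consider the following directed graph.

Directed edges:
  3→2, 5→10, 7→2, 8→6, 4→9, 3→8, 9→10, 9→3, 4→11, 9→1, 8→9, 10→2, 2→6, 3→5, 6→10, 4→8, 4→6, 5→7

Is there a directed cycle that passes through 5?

5 lies on a cycle iff there is a path from 5 back to itself.
Exploring from 5, it never reaches itself; equivalently, its strongly connected component is a singleton.

No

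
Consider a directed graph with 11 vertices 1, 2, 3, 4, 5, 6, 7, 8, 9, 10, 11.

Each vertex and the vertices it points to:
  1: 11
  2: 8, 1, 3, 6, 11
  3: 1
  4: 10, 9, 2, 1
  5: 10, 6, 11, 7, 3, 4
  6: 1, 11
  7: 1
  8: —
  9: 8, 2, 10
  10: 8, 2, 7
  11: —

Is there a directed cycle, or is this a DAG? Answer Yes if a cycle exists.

No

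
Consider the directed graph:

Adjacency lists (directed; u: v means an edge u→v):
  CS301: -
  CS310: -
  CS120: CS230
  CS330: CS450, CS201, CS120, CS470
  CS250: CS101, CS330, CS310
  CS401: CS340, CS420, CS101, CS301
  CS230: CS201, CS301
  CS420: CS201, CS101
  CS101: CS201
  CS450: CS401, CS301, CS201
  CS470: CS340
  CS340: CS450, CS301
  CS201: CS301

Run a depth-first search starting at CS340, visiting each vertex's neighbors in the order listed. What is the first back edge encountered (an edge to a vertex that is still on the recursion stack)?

CS401->CS340

DFS from CS340 (visiting each vertex's neighbors in the order listed); mark gray on enter, black on exit:
CS340 gray
  CS450 gray
    CS401 gray
      CS401→CS340: CS340 is gray → back edge
First back edge: CS401 → CS340.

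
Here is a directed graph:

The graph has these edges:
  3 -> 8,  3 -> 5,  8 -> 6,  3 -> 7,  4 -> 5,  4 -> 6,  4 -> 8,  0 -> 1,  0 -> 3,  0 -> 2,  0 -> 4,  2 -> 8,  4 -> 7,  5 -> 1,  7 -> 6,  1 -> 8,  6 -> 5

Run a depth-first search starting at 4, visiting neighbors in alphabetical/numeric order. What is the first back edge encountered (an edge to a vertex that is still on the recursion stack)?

6->5

DFS from 4 (visiting neighbors in alphabetical/numeric order); mark gray on enter, black on exit:
4 gray
  5 gray
    1 gray
      8 gray
        6 gray
          6→5: 5 is gray → back edge
First back edge: 6 → 5.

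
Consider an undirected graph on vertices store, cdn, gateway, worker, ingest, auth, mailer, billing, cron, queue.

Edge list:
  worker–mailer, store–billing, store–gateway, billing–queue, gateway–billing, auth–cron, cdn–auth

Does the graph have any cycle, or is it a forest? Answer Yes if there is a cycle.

DFS, tracking each vertex's parent; an edge to a visited non-parent vertex closes a cycle.
Start from cdn:
visit cdn (parent –)
  visit auth (parent cdn)
    visit cron (parent auth)
      cron–auth: parent, skip
    auth–cdn: parent, skip
visit store (parent –)
  visit gateway (parent store)
    gateway–store: parent, skip
    visit billing (parent gateway)
      visit queue (parent billing)
        queue–billing: parent, skip
      billing–store: store visited and ≠ parent → cycle
Cycle: store – gateway – billing – store.

Yes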